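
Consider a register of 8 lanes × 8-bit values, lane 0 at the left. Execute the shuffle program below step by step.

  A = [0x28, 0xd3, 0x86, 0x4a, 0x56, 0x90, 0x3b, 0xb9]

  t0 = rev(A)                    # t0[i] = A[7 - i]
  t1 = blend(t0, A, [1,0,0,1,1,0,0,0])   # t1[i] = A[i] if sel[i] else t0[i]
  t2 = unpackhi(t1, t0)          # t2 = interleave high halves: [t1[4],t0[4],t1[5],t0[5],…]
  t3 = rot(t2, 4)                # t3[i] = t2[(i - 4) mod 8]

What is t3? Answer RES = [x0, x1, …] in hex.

RES = [0xd3, 0xd3, 0x28, 0x28, 0x56, 0x4a, 0x86, 0x86]

  t0: b9 3b 90 56 4a 86 d3 28
  t1: 28 3b 90 4a 56 86 d3 28
  t2: 56 4a 86 86 d3 d3 28 28
  t3: d3 d3 28 28 56 4a 86 86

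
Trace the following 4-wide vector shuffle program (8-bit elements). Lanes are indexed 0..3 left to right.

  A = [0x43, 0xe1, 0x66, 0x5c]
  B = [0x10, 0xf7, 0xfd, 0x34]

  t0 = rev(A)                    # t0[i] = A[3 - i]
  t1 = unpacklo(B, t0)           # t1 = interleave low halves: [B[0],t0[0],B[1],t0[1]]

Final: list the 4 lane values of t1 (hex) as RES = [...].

  t0: 5c 66 e1 43
  t1: 10 5c f7 66

RES = [ 0x10  0x5c  0xf7  0x66 ]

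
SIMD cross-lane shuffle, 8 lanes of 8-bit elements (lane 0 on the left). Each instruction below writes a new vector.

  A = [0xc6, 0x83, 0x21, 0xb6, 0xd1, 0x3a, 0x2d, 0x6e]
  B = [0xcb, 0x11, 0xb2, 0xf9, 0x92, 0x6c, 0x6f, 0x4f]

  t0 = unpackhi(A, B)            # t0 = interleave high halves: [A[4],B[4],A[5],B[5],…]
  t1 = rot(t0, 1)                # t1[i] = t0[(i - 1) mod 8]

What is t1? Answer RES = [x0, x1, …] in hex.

RES = [ 0x4f  0xd1  0x92  0x3a  0x6c  0x2d  0x6f  0x6e ]

t0 = [0xd1, 0x92, 0x3a, 0x6c, 0x2d, 0x6f, 0x6e, 0x4f]
t1 = [0x4f, 0xd1, 0x92, 0x3a, 0x6c, 0x2d, 0x6f, 0x6e]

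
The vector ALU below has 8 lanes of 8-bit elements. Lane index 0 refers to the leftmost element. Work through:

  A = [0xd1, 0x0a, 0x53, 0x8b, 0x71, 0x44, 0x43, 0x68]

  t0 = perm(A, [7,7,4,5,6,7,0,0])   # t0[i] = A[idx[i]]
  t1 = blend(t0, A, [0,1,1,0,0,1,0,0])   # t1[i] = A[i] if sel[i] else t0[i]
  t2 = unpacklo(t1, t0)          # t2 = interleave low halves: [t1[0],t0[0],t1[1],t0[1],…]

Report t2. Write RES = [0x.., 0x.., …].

→ t0 |68|68|71|44|43|68|d1|d1|
→ t1 |68|0a|53|44|43|44|d1|d1|
→ t2 |68|68|0a|68|53|71|44|44|

RES = [ 0x68  0x68  0x0a  0x68  0x53  0x71  0x44  0x44 ]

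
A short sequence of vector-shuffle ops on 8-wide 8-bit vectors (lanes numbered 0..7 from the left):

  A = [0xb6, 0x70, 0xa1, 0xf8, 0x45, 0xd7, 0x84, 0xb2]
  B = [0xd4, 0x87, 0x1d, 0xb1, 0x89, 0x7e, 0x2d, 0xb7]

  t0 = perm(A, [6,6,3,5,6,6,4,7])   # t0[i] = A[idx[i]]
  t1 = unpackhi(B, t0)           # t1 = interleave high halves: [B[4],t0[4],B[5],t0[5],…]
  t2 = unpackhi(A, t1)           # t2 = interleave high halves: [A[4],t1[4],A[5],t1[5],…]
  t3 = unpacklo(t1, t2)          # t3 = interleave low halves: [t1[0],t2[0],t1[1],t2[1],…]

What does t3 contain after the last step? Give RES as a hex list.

RES = [ 0x89  0x45  0x84  0x2d  0x7e  0xd7  0x84  0x45 ]

t0 = [0x84, 0x84, 0xf8, 0xd7, 0x84, 0x84, 0x45, 0xb2]
t1 = [0x89, 0x84, 0x7e, 0x84, 0x2d, 0x45, 0xb7, 0xb2]
t2 = [0x45, 0x2d, 0xd7, 0x45, 0x84, 0xb7, 0xb2, 0xb2]
t3 = [0x89, 0x45, 0x84, 0x2d, 0x7e, 0xd7, 0x84, 0x45]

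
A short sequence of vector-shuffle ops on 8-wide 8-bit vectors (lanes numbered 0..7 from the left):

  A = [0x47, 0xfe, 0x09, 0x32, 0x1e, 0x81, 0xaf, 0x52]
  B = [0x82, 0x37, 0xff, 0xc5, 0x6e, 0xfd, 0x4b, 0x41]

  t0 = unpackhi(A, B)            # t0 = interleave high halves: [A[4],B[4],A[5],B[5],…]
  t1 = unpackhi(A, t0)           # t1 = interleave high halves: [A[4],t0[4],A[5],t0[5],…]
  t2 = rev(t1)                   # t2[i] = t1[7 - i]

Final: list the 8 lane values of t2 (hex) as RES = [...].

RES = [0x41, 0x52, 0x52, 0xaf, 0x4b, 0x81, 0xaf, 0x1e]

t0 = [0x1e, 0x6e, 0x81, 0xfd, 0xaf, 0x4b, 0x52, 0x41]
t1 = [0x1e, 0xaf, 0x81, 0x4b, 0xaf, 0x52, 0x52, 0x41]
t2 = [0x41, 0x52, 0x52, 0xaf, 0x4b, 0x81, 0xaf, 0x1e]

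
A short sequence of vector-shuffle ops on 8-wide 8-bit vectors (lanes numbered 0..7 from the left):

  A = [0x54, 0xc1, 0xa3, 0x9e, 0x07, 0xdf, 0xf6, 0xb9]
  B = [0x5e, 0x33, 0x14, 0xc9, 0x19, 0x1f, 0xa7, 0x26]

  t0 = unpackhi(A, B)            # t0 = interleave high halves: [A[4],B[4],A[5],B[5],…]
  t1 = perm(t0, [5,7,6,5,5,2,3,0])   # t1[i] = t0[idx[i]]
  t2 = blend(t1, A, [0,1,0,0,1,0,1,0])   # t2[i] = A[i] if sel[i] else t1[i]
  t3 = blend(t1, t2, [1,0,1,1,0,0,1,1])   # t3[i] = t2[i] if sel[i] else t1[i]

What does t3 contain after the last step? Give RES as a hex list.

RES = [ 0xa7  0x26  0xb9  0xa7  0xa7  0xdf  0xf6  0x07 ]

→ t0 |07|19|df|1f|f6|a7|b9|26|
→ t1 |a7|26|b9|a7|a7|df|1f|07|
→ t2 |a7|c1|b9|a7|07|df|f6|07|
→ t3 |a7|26|b9|a7|a7|df|f6|07|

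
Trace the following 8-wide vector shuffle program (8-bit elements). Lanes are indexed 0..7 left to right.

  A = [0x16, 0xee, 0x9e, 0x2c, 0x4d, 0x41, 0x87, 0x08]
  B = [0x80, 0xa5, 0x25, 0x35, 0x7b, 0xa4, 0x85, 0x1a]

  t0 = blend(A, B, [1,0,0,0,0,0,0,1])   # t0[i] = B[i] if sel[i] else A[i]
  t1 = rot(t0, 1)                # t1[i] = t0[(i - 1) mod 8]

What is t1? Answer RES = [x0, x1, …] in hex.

t0 = [0x80, 0xee, 0x9e, 0x2c, 0x4d, 0x41, 0x87, 0x1a]
t1 = [0x1a, 0x80, 0xee, 0x9e, 0x2c, 0x4d, 0x41, 0x87]

RES = [ 0x1a  0x80  0xee  0x9e  0x2c  0x4d  0x41  0x87 ]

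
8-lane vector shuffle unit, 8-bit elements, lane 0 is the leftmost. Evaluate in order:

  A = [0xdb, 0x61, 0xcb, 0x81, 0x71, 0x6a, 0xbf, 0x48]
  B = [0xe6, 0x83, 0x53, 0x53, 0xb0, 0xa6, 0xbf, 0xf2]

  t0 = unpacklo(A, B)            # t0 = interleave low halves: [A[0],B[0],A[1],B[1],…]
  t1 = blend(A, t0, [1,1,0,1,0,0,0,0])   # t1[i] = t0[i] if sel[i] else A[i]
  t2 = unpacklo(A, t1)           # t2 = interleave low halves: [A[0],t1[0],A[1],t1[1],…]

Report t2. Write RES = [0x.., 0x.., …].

  t0: db e6 61 83 cb 53 81 53
  t1: db e6 cb 83 71 6a bf 48
  t2: db db 61 e6 cb cb 81 83

RES = [0xdb, 0xdb, 0x61, 0xe6, 0xcb, 0xcb, 0x81, 0x83]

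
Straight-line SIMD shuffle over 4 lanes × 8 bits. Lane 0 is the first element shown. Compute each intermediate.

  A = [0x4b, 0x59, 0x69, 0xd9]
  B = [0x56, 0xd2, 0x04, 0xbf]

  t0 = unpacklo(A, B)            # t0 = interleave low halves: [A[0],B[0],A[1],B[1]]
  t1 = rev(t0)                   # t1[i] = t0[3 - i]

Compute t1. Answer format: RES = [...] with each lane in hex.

→ t0 |4b|56|59|d2|
→ t1 |d2|59|56|4b|

RES = [ 0xd2  0x59  0x56  0x4b ]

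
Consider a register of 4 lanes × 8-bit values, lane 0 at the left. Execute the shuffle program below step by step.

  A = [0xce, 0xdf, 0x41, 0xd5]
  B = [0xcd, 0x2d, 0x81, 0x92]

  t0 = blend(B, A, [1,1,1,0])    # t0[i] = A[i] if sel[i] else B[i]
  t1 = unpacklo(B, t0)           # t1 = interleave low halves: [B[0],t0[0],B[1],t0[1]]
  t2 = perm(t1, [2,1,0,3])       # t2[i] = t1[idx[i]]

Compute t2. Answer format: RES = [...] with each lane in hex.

→ t0 |ce|df|41|92|
→ t1 |cd|ce|2d|df|
→ t2 |2d|ce|cd|df|

RES = [0x2d, 0xce, 0xcd, 0xdf]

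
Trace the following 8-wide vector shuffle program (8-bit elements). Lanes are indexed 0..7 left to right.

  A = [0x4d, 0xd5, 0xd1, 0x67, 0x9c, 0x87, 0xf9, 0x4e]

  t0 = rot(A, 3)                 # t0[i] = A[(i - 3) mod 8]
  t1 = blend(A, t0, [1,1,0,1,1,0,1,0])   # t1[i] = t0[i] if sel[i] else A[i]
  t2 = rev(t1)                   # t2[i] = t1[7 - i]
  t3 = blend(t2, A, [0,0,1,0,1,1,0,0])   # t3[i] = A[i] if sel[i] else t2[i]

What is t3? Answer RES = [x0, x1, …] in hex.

RES = [ 0x4e  0x67  0xd1  0xd5  0x9c  0x87  0xf9  0x87 ]

  t0: 87 f9 4e 4d d5 d1 67 9c
  t1: 87 f9 d1 4d d5 87 67 4e
  t2: 4e 67 87 d5 4d d1 f9 87
  t3: 4e 67 d1 d5 9c 87 f9 87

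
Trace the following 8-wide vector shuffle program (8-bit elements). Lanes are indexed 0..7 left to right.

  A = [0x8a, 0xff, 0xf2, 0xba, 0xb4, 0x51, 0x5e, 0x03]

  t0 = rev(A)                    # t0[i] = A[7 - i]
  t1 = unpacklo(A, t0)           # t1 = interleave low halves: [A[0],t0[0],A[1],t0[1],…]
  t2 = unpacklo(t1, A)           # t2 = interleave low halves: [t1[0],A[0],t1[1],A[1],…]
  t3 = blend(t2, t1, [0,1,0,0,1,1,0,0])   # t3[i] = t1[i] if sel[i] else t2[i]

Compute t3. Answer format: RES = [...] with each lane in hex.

RES = [ 0x8a  0x03  0x03  0xff  0xf2  0x51  0x5e  0xba ]

t0 = [0x03, 0x5e, 0x51, 0xb4, 0xba, 0xf2, 0xff, 0x8a]
t1 = [0x8a, 0x03, 0xff, 0x5e, 0xf2, 0x51, 0xba, 0xb4]
t2 = [0x8a, 0x8a, 0x03, 0xff, 0xff, 0xf2, 0x5e, 0xba]
t3 = [0x8a, 0x03, 0x03, 0xff, 0xf2, 0x51, 0x5e, 0xba]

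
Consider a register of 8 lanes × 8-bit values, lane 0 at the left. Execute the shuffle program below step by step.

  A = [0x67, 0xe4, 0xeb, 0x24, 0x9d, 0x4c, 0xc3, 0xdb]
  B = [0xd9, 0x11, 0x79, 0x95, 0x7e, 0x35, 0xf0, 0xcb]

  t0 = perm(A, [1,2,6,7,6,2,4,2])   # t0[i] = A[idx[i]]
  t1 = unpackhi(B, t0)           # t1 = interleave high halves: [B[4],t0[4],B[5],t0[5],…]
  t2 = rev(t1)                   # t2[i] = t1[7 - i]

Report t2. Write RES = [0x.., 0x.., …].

→ t0 |e4|eb|c3|db|c3|eb|9d|eb|
→ t1 |7e|c3|35|eb|f0|9d|cb|eb|
→ t2 |eb|cb|9d|f0|eb|35|c3|7e|

RES = [ 0xeb  0xcb  0x9d  0xf0  0xeb  0x35  0xc3  0x7e ]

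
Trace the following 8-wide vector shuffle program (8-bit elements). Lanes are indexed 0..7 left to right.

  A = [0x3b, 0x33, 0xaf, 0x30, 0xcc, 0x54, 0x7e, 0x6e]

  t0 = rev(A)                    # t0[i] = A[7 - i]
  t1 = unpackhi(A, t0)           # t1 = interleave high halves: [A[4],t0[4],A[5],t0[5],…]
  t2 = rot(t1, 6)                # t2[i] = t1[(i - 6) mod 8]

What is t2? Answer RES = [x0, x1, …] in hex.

t0 = [0x6e, 0x7e, 0x54, 0xcc, 0x30, 0xaf, 0x33, 0x3b]
t1 = [0xcc, 0x30, 0x54, 0xaf, 0x7e, 0x33, 0x6e, 0x3b]
t2 = [0x54, 0xaf, 0x7e, 0x33, 0x6e, 0x3b, 0xcc, 0x30]

RES = [ 0x54  0xaf  0x7e  0x33  0x6e  0x3b  0xcc  0x30 ]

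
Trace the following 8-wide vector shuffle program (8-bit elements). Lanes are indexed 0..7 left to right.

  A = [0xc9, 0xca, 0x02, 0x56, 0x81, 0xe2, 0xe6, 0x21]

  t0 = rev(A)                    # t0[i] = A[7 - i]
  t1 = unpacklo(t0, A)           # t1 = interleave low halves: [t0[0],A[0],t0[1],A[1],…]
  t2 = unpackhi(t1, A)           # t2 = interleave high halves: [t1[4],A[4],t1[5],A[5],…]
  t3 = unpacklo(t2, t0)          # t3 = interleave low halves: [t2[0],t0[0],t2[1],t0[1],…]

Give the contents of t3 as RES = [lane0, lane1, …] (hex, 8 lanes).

RES = [0xe2, 0x21, 0x81, 0xe6, 0x02, 0xe2, 0xe2, 0x81]

t0 = [0x21, 0xe6, 0xe2, 0x81, 0x56, 0x02, 0xca, 0xc9]
t1 = [0x21, 0xc9, 0xe6, 0xca, 0xe2, 0x02, 0x81, 0x56]
t2 = [0xe2, 0x81, 0x02, 0xe2, 0x81, 0xe6, 0x56, 0x21]
t3 = [0xe2, 0x21, 0x81, 0xe6, 0x02, 0xe2, 0xe2, 0x81]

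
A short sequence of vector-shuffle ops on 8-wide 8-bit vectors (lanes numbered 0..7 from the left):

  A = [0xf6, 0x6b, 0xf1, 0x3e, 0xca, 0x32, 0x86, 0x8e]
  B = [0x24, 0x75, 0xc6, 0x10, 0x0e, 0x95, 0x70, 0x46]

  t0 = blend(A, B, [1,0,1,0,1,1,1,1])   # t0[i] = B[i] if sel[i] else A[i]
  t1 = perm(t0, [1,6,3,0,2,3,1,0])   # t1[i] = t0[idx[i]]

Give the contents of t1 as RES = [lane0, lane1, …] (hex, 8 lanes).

  t0: 24 6b c6 3e 0e 95 70 46
  t1: 6b 70 3e 24 c6 3e 6b 24

RES = [0x6b, 0x70, 0x3e, 0x24, 0xc6, 0x3e, 0x6b, 0x24]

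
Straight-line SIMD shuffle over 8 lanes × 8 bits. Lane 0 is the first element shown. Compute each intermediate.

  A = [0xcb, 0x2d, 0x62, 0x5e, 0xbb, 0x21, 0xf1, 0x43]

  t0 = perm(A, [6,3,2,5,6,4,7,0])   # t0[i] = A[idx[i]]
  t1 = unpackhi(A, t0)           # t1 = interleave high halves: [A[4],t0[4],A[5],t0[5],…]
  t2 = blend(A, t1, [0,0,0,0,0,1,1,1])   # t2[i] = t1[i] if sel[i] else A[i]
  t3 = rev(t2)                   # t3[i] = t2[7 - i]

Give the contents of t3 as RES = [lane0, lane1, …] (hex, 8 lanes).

  t0: f1 5e 62 21 f1 bb 43 cb
  t1: bb f1 21 bb f1 43 43 cb
  t2: cb 2d 62 5e bb 43 43 cb
  t3: cb 43 43 bb 5e 62 2d cb

RES = [0xcb, 0x43, 0x43, 0xbb, 0x5e, 0x62, 0x2d, 0xcb]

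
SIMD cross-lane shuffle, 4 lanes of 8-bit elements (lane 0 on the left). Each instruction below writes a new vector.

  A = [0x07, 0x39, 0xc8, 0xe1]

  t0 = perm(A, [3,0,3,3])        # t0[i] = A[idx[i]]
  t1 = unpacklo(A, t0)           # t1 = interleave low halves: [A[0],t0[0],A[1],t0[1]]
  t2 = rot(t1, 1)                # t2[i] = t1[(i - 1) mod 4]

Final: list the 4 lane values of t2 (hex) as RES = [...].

  t0: e1 07 e1 e1
  t1: 07 e1 39 07
  t2: 07 07 e1 39

RES = [0x07, 0x07, 0xe1, 0x39]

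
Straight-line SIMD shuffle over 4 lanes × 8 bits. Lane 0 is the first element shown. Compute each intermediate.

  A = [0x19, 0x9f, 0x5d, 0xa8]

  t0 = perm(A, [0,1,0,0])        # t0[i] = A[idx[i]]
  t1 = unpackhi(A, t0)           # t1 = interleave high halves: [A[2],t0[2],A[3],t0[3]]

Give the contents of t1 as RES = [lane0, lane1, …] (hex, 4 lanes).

RES = [0x5d, 0x19, 0xa8, 0x19]

→ t0 |19|9f|19|19|
→ t1 |5d|19|a8|19|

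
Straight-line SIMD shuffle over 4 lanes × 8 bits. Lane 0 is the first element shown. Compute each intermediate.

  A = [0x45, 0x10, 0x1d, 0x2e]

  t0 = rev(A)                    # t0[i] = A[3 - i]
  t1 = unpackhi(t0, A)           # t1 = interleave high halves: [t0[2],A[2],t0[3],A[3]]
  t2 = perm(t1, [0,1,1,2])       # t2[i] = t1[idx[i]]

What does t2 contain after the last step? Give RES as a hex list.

  t0: 2e 1d 10 45
  t1: 10 1d 45 2e
  t2: 10 1d 1d 45

RES = [ 0x10  0x1d  0x1d  0x45 ]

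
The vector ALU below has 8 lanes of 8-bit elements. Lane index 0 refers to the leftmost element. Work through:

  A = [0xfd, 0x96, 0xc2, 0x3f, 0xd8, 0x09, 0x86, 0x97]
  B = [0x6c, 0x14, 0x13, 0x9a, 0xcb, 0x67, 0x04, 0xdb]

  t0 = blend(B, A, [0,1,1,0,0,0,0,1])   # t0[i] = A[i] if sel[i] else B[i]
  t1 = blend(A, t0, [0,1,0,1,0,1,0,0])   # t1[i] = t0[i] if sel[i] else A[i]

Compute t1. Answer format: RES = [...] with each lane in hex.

  t0: 6c 96 c2 9a cb 67 04 97
  t1: fd 96 c2 9a d8 67 86 97

RES = [ 0xfd  0x96  0xc2  0x9a  0xd8  0x67  0x86  0x97 ]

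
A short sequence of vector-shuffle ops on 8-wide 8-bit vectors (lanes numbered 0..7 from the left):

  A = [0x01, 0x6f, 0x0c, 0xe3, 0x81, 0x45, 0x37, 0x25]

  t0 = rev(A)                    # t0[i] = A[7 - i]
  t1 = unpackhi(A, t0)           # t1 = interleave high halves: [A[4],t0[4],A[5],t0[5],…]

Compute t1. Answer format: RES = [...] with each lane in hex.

t0 = [0x25, 0x37, 0x45, 0x81, 0xe3, 0x0c, 0x6f, 0x01]
t1 = [0x81, 0xe3, 0x45, 0x0c, 0x37, 0x6f, 0x25, 0x01]

RES = [0x81, 0xe3, 0x45, 0x0c, 0x37, 0x6f, 0x25, 0x01]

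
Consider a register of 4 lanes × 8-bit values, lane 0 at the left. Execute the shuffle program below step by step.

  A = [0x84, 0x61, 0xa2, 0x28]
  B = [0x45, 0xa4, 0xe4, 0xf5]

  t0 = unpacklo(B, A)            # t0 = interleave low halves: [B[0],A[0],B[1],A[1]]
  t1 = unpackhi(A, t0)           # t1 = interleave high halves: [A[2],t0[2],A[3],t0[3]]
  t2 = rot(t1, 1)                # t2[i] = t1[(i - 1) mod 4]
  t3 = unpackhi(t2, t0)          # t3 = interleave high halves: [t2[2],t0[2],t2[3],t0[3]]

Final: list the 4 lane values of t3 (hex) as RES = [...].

→ t0 |45|84|a4|61|
→ t1 |a2|a4|28|61|
→ t2 |61|a2|a4|28|
→ t3 |a4|a4|28|61|

RES = [ 0xa4  0xa4  0x28  0x61 ]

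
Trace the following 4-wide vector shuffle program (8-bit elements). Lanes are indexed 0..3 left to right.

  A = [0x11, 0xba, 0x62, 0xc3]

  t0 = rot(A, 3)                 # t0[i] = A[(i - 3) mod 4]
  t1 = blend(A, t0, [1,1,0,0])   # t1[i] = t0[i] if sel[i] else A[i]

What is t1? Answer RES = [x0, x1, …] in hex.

RES = [ 0xba  0x62  0x62  0xc3 ]

t0 = [0xba, 0x62, 0xc3, 0x11]
t1 = [0xba, 0x62, 0x62, 0xc3]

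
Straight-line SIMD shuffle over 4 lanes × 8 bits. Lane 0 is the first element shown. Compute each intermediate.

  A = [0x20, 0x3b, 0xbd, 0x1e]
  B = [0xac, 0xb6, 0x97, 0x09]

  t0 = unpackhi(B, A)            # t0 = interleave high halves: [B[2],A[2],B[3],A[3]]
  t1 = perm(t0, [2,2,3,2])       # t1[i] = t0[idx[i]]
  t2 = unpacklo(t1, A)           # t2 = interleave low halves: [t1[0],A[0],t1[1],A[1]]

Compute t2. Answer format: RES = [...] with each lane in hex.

  t0: 97 bd 09 1e
  t1: 09 09 1e 09
  t2: 09 20 09 3b

RES = [ 0x09  0x20  0x09  0x3b ]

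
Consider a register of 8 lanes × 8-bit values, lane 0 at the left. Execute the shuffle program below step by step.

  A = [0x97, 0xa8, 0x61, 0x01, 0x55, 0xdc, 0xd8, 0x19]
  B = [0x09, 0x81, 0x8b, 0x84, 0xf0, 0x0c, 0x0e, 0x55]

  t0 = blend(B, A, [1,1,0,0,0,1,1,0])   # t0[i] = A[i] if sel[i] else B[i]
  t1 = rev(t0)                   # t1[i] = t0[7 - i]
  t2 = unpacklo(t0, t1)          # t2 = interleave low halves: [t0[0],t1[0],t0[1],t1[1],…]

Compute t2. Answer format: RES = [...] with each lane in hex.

RES = [ 0x97  0x55  0xa8  0xd8  0x8b  0xdc  0x84  0xf0 ]

  t0: 97 a8 8b 84 f0 dc d8 55
  t1: 55 d8 dc f0 84 8b a8 97
  t2: 97 55 a8 d8 8b dc 84 f0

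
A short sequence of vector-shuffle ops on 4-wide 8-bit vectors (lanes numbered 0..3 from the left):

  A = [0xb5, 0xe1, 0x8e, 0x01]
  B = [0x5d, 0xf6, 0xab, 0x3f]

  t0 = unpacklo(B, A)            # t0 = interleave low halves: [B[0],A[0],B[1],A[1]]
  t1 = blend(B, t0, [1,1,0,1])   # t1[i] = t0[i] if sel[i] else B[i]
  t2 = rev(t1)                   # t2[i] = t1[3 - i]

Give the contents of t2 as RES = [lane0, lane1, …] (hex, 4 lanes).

RES = [ 0xe1  0xab  0xb5  0x5d ]

→ t0 |5d|b5|f6|e1|
→ t1 |5d|b5|ab|e1|
→ t2 |e1|ab|b5|5d|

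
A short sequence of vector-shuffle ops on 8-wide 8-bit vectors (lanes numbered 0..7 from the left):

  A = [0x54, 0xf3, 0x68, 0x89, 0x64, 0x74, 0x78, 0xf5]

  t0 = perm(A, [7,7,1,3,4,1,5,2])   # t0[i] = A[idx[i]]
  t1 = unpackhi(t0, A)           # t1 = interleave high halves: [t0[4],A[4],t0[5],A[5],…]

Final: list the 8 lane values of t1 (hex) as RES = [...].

RES = [ 0x64  0x64  0xf3  0x74  0x74  0x78  0x68  0xf5 ]

  t0: f5 f5 f3 89 64 f3 74 68
  t1: 64 64 f3 74 74 78 68 f5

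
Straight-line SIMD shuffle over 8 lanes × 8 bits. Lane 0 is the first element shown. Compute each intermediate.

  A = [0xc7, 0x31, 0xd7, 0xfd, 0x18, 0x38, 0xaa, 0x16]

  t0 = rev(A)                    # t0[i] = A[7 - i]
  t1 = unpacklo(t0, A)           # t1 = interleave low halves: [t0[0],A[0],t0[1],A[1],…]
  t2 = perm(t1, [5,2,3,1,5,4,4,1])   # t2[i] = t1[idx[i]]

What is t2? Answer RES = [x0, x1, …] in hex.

RES = [0xd7, 0xaa, 0x31, 0xc7, 0xd7, 0x38, 0x38, 0xc7]

t0 = [0x16, 0xaa, 0x38, 0x18, 0xfd, 0xd7, 0x31, 0xc7]
t1 = [0x16, 0xc7, 0xaa, 0x31, 0x38, 0xd7, 0x18, 0xfd]
t2 = [0xd7, 0xaa, 0x31, 0xc7, 0xd7, 0x38, 0x38, 0xc7]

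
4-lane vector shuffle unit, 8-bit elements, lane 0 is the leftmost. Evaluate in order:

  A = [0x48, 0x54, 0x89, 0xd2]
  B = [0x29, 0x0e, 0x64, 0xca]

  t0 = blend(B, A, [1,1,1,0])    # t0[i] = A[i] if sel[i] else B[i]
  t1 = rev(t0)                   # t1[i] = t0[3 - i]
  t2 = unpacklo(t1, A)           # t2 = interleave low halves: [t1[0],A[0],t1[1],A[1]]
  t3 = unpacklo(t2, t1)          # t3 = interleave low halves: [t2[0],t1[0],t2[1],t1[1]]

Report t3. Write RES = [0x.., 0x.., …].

RES = [0xca, 0xca, 0x48, 0x89]

t0 = [0x48, 0x54, 0x89, 0xca]
t1 = [0xca, 0x89, 0x54, 0x48]
t2 = [0xca, 0x48, 0x89, 0x54]
t3 = [0xca, 0xca, 0x48, 0x89]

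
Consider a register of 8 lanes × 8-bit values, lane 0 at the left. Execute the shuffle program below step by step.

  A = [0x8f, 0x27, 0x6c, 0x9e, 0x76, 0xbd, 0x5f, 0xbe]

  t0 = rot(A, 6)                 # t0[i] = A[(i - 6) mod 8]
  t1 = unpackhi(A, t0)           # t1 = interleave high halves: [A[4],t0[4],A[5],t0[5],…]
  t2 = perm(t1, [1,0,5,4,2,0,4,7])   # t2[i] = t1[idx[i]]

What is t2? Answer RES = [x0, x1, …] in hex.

→ t0 |6c|9e|76|bd|5f|be|8f|27|
→ t1 |76|5f|bd|be|5f|8f|be|27|
→ t2 |5f|76|8f|5f|bd|76|5f|27|

RES = [ 0x5f  0x76  0x8f  0x5f  0xbd  0x76  0x5f  0x27 ]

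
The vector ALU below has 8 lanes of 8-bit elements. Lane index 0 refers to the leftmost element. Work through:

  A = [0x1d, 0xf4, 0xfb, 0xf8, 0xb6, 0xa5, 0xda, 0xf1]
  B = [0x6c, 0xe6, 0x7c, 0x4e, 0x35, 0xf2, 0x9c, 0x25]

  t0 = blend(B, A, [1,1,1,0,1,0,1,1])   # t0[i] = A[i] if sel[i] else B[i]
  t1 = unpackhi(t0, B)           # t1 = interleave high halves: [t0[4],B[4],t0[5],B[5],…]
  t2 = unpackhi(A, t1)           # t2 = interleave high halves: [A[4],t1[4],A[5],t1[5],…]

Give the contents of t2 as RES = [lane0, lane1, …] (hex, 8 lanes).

t0 = [0x1d, 0xf4, 0xfb, 0x4e, 0xb6, 0xf2, 0xda, 0xf1]
t1 = [0xb6, 0x35, 0xf2, 0xf2, 0xda, 0x9c, 0xf1, 0x25]
t2 = [0xb6, 0xda, 0xa5, 0x9c, 0xda, 0xf1, 0xf1, 0x25]

RES = [ 0xb6  0xda  0xa5  0x9c  0xda  0xf1  0xf1  0x25 ]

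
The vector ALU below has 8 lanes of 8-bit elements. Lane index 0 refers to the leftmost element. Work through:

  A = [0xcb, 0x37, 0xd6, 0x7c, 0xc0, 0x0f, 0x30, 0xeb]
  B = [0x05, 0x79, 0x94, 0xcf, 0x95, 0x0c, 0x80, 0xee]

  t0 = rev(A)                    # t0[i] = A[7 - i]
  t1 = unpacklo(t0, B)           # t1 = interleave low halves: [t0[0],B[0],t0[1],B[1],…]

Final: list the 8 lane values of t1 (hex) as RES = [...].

  t0: eb 30 0f c0 7c d6 37 cb
  t1: eb 05 30 79 0f 94 c0 cf

RES = [ 0xeb  0x05  0x30  0x79  0x0f  0x94  0xc0  0xcf ]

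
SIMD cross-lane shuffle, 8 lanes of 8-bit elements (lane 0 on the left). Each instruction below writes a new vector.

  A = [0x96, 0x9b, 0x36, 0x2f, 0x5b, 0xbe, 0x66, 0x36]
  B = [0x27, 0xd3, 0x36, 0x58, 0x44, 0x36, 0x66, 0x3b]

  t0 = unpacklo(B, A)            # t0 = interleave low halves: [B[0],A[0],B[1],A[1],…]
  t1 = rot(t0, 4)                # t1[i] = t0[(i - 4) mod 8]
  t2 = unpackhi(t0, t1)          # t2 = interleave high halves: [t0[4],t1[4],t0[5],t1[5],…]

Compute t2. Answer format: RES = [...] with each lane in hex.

  t0: 27 96 d3 9b 36 36 58 2f
  t1: 36 36 58 2f 27 96 d3 9b
  t2: 36 27 36 96 58 d3 2f 9b

RES = [0x36, 0x27, 0x36, 0x96, 0x58, 0xd3, 0x2f, 0x9b]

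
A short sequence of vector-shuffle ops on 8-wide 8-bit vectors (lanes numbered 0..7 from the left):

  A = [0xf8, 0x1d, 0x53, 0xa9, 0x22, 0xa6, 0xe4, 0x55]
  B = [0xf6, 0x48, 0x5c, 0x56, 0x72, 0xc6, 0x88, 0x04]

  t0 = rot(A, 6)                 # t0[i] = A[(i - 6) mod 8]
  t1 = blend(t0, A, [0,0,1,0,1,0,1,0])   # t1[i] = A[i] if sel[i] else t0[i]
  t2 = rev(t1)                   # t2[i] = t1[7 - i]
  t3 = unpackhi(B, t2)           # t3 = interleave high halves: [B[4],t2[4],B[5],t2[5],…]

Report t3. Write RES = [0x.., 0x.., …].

t0 = [0x53, 0xa9, 0x22, 0xa6, 0xe4, 0x55, 0xf8, 0x1d]
t1 = [0x53, 0xa9, 0x53, 0xa6, 0x22, 0x55, 0xe4, 0x1d]
t2 = [0x1d, 0xe4, 0x55, 0x22, 0xa6, 0x53, 0xa9, 0x53]
t3 = [0x72, 0xa6, 0xc6, 0x53, 0x88, 0xa9, 0x04, 0x53]

RES = [ 0x72  0xa6  0xc6  0x53  0x88  0xa9  0x04  0x53 ]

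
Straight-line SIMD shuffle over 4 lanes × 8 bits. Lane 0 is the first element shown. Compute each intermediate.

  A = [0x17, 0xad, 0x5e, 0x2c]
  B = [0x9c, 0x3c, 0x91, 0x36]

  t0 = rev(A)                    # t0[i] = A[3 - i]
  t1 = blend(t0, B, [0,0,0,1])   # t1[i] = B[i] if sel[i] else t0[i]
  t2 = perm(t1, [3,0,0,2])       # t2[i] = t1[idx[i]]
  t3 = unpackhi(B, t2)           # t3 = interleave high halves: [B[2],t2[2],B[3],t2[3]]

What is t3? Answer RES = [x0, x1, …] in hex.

t0 = [0x2c, 0x5e, 0xad, 0x17]
t1 = [0x2c, 0x5e, 0xad, 0x36]
t2 = [0x36, 0x2c, 0x2c, 0xad]
t3 = [0x91, 0x2c, 0x36, 0xad]

RES = [ 0x91  0x2c  0x36  0xad ]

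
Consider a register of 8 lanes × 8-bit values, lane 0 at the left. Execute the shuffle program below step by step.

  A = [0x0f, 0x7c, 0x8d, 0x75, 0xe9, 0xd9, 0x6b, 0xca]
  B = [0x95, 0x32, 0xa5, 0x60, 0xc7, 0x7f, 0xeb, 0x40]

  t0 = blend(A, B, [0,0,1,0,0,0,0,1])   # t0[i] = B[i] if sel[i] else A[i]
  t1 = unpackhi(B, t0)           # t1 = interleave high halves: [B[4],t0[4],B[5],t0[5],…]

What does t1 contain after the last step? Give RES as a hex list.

t0 = [0x0f, 0x7c, 0xa5, 0x75, 0xe9, 0xd9, 0x6b, 0x40]
t1 = [0xc7, 0xe9, 0x7f, 0xd9, 0xeb, 0x6b, 0x40, 0x40]

RES = [0xc7, 0xe9, 0x7f, 0xd9, 0xeb, 0x6b, 0x40, 0x40]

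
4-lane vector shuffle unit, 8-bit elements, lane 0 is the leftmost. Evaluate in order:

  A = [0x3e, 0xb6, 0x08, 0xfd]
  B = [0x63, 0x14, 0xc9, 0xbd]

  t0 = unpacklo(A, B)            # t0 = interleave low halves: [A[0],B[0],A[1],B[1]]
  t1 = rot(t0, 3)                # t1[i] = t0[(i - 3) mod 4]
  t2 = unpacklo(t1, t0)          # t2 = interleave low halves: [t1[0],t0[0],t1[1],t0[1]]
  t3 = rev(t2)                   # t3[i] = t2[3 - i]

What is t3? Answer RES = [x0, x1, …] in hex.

RES = [0x63, 0xb6, 0x3e, 0x63]

  t0: 3e 63 b6 14
  t1: 63 b6 14 3e
  t2: 63 3e b6 63
  t3: 63 b6 3e 63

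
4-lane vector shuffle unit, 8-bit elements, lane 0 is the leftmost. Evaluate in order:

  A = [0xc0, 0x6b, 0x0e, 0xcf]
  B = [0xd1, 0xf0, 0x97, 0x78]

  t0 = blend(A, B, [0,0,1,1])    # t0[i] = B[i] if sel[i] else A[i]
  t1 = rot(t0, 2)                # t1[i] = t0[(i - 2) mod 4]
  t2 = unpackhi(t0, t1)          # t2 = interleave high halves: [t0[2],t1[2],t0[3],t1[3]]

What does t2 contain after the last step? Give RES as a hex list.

  t0: c0 6b 97 78
  t1: 97 78 c0 6b
  t2: 97 c0 78 6b

RES = [0x97, 0xc0, 0x78, 0x6b]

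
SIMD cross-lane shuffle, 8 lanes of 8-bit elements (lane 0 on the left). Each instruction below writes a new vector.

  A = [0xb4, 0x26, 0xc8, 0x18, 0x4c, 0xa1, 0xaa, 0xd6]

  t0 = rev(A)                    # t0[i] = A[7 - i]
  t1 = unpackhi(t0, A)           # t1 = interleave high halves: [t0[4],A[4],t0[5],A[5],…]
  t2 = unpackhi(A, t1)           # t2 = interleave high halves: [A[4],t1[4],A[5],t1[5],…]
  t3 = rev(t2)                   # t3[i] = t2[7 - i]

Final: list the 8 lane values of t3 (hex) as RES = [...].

RES = [0xd6, 0xd6, 0xb4, 0xaa, 0xaa, 0xa1, 0x26, 0x4c]

t0 = [0xd6, 0xaa, 0xa1, 0x4c, 0x18, 0xc8, 0x26, 0xb4]
t1 = [0x18, 0x4c, 0xc8, 0xa1, 0x26, 0xaa, 0xb4, 0xd6]
t2 = [0x4c, 0x26, 0xa1, 0xaa, 0xaa, 0xb4, 0xd6, 0xd6]
t3 = [0xd6, 0xd6, 0xb4, 0xaa, 0xaa, 0xa1, 0x26, 0x4c]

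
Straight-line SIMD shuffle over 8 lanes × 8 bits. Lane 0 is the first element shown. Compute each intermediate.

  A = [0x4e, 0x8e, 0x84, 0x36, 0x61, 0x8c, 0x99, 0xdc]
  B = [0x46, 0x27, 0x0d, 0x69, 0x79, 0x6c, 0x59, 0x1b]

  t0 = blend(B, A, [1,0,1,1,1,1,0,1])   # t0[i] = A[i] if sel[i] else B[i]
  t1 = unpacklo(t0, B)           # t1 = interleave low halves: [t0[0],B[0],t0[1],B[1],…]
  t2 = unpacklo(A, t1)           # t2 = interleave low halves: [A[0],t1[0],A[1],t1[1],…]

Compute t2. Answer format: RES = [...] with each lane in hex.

t0 = [0x4e, 0x27, 0x84, 0x36, 0x61, 0x8c, 0x59, 0xdc]
t1 = [0x4e, 0x46, 0x27, 0x27, 0x84, 0x0d, 0x36, 0x69]
t2 = [0x4e, 0x4e, 0x8e, 0x46, 0x84, 0x27, 0x36, 0x27]

RES = [ 0x4e  0x4e  0x8e  0x46  0x84  0x27  0x36  0x27 ]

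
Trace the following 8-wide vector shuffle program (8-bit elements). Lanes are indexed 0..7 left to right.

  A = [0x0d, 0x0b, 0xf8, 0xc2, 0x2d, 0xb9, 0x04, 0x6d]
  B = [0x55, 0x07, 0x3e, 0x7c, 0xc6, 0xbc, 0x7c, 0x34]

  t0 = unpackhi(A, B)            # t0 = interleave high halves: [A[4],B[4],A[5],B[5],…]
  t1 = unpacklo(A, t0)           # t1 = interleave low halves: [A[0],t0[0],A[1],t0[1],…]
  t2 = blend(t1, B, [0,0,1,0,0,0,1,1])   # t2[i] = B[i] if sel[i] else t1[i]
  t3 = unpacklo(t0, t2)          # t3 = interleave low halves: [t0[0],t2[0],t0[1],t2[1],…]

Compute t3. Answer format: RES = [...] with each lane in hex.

t0 = [0x2d, 0xc6, 0xb9, 0xbc, 0x04, 0x7c, 0x6d, 0x34]
t1 = [0x0d, 0x2d, 0x0b, 0xc6, 0xf8, 0xb9, 0xc2, 0xbc]
t2 = [0x0d, 0x2d, 0x3e, 0xc6, 0xf8, 0xb9, 0x7c, 0x34]
t3 = [0x2d, 0x0d, 0xc6, 0x2d, 0xb9, 0x3e, 0xbc, 0xc6]

RES = [ 0x2d  0x0d  0xc6  0x2d  0xb9  0x3e  0xbc  0xc6 ]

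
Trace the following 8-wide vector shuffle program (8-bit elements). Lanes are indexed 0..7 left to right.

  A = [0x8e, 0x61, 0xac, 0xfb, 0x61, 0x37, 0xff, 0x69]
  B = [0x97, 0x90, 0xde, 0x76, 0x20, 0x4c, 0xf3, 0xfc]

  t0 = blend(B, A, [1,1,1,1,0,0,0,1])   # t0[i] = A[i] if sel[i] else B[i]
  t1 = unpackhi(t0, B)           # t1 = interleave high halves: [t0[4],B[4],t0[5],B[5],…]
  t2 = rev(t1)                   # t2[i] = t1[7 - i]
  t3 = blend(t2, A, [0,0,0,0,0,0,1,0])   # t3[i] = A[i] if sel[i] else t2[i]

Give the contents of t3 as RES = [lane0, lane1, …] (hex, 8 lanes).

RES = [ 0xfc  0x69  0xf3  0xf3  0x4c  0x4c  0xff  0x20 ]

t0 = [0x8e, 0x61, 0xac, 0xfb, 0x20, 0x4c, 0xf3, 0x69]
t1 = [0x20, 0x20, 0x4c, 0x4c, 0xf3, 0xf3, 0x69, 0xfc]
t2 = [0xfc, 0x69, 0xf3, 0xf3, 0x4c, 0x4c, 0x20, 0x20]
t3 = [0xfc, 0x69, 0xf3, 0xf3, 0x4c, 0x4c, 0xff, 0x20]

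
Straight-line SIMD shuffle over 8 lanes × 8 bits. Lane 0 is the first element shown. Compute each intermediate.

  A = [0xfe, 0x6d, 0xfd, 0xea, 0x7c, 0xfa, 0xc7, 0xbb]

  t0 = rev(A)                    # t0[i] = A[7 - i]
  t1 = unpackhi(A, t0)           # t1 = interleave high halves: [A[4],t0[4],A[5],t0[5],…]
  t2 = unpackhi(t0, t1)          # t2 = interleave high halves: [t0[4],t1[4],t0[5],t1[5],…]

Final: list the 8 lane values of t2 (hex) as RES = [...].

RES = [0xea, 0xc7, 0xfd, 0x6d, 0x6d, 0xbb, 0xfe, 0xfe]

t0 = [0xbb, 0xc7, 0xfa, 0x7c, 0xea, 0xfd, 0x6d, 0xfe]
t1 = [0x7c, 0xea, 0xfa, 0xfd, 0xc7, 0x6d, 0xbb, 0xfe]
t2 = [0xea, 0xc7, 0xfd, 0x6d, 0x6d, 0xbb, 0xfe, 0xfe]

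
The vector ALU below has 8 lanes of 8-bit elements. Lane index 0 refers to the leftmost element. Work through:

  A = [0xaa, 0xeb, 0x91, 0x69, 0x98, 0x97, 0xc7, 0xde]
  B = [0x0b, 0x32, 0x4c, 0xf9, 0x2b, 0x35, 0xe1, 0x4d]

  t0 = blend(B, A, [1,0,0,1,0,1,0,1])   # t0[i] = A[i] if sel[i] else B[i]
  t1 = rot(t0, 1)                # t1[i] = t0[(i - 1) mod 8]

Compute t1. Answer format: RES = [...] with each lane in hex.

RES = [0xde, 0xaa, 0x32, 0x4c, 0x69, 0x2b, 0x97, 0xe1]

→ t0 |aa|32|4c|69|2b|97|e1|de|
→ t1 |de|aa|32|4c|69|2b|97|e1|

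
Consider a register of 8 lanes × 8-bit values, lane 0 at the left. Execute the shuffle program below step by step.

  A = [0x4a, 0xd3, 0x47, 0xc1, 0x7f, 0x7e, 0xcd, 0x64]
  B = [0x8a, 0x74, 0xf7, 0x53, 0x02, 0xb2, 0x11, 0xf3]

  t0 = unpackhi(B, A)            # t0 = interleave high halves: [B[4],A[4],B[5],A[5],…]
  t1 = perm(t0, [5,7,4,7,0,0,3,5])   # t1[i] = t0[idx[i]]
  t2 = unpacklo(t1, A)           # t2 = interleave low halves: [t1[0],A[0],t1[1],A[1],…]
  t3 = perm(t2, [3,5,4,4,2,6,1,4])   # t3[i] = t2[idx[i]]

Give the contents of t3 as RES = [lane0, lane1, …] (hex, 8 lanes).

→ t0 |02|7f|b2|7e|11|cd|f3|64|
→ t1 |cd|64|11|64|02|02|7e|cd|
→ t2 |cd|4a|64|d3|11|47|64|c1|
→ t3 |d3|47|11|11|64|64|4a|11|

RES = [ 0xd3  0x47  0x11  0x11  0x64  0x64  0x4a  0x11 ]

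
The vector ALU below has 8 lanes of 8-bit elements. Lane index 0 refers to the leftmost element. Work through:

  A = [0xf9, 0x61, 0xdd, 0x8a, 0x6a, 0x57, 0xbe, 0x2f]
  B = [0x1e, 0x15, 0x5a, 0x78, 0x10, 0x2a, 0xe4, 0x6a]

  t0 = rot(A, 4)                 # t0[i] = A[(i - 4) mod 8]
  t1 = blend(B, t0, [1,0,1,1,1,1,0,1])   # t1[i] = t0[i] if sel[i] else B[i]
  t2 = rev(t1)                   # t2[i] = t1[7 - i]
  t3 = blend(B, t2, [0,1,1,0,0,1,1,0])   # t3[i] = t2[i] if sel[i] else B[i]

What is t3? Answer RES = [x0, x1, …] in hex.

→ t0 |6a|57|be|2f|f9|61|dd|8a|
→ t1 |6a|15|be|2f|f9|61|e4|8a|
→ t2 |8a|e4|61|f9|2f|be|15|6a|
→ t3 |1e|e4|61|78|10|be|15|6a|

RES = [0x1e, 0xe4, 0x61, 0x78, 0x10, 0xbe, 0x15, 0x6a]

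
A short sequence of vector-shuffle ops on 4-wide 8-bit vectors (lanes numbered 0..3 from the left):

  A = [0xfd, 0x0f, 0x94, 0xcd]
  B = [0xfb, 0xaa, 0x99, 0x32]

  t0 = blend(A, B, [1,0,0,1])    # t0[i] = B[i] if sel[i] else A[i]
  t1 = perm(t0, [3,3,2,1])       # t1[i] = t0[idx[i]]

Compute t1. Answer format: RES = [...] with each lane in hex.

RES = [ 0x32  0x32  0x94  0x0f ]

t0 = [0xfb, 0x0f, 0x94, 0x32]
t1 = [0x32, 0x32, 0x94, 0x0f]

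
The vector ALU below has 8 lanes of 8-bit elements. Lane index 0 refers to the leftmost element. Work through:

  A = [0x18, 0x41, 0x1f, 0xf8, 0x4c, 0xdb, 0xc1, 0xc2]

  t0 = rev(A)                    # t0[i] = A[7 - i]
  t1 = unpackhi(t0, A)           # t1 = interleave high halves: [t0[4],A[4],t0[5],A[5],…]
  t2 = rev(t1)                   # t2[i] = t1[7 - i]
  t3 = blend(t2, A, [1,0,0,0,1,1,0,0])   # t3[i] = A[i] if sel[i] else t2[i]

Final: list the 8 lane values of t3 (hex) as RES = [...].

→ t0 |c2|c1|db|4c|f8|1f|41|18|
→ t1 |f8|4c|1f|db|41|c1|18|c2|
→ t2 |c2|18|c1|41|db|1f|4c|f8|
→ t3 |18|18|c1|41|4c|db|4c|f8|

RES = [ 0x18  0x18  0xc1  0x41  0x4c  0xdb  0x4c  0xf8 ]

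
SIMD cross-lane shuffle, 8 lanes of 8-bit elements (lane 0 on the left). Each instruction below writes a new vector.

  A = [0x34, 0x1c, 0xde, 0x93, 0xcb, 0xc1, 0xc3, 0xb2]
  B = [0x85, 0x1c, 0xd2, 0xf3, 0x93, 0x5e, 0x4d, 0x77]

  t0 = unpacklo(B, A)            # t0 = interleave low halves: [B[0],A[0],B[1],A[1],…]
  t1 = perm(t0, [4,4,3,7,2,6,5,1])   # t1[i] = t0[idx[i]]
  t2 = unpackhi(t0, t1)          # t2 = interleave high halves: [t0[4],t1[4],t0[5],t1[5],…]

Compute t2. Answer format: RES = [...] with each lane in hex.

RES = [ 0xd2  0x1c  0xde  0xf3  0xf3  0xde  0x93  0x34 ]

t0 = [0x85, 0x34, 0x1c, 0x1c, 0xd2, 0xde, 0xf3, 0x93]
t1 = [0xd2, 0xd2, 0x1c, 0x93, 0x1c, 0xf3, 0xde, 0x34]
t2 = [0xd2, 0x1c, 0xde, 0xf3, 0xf3, 0xde, 0x93, 0x34]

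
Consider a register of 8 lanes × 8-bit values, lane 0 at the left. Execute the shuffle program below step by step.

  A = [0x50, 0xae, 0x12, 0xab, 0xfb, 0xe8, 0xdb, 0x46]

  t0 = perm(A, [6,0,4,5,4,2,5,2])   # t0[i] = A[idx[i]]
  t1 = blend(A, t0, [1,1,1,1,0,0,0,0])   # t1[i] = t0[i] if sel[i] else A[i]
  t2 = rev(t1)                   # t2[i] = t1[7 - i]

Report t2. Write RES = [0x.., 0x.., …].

t0 = [0xdb, 0x50, 0xfb, 0xe8, 0xfb, 0x12, 0xe8, 0x12]
t1 = [0xdb, 0x50, 0xfb, 0xe8, 0xfb, 0xe8, 0xdb, 0x46]
t2 = [0x46, 0xdb, 0xe8, 0xfb, 0xe8, 0xfb, 0x50, 0xdb]

RES = [ 0x46  0xdb  0xe8  0xfb  0xe8  0xfb  0x50  0xdb ]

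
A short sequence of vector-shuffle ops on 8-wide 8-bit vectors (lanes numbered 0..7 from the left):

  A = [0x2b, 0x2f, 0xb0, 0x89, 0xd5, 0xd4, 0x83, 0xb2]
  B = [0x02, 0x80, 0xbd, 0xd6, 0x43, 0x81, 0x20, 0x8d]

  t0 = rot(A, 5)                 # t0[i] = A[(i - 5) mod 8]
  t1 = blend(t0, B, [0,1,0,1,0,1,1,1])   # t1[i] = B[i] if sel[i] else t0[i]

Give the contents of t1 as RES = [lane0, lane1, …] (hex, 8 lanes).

RES = [0x89, 0x80, 0xd4, 0xd6, 0xb2, 0x81, 0x20, 0x8d]

→ t0 |89|d5|d4|83|b2|2b|2f|b0|
→ t1 |89|80|d4|d6|b2|81|20|8d|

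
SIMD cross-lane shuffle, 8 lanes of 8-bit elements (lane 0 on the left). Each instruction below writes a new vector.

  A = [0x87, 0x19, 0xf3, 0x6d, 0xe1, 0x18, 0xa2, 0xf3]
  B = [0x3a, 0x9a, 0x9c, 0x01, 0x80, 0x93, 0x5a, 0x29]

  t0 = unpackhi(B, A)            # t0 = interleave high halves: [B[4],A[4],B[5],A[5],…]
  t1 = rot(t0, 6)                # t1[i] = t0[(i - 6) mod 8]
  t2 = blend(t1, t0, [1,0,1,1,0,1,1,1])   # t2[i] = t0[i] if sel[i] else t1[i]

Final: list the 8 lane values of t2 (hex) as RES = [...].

RES = [0x80, 0x18, 0x93, 0x18, 0x29, 0xa2, 0x29, 0xf3]

→ t0 |80|e1|93|18|5a|a2|29|f3|
→ t1 |93|18|5a|a2|29|f3|80|e1|
→ t2 |80|18|93|18|29|a2|29|f3|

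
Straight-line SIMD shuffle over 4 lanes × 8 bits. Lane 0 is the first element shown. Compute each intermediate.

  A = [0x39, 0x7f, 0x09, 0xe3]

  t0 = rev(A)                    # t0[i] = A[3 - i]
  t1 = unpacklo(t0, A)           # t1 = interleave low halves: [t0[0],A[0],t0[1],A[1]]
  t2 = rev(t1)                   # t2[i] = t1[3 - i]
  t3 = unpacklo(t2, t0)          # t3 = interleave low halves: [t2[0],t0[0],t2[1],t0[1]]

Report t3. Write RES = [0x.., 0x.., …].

RES = [ 0x7f  0xe3  0x09  0x09 ]

t0 = [0xe3, 0x09, 0x7f, 0x39]
t1 = [0xe3, 0x39, 0x09, 0x7f]
t2 = [0x7f, 0x09, 0x39, 0xe3]
t3 = [0x7f, 0xe3, 0x09, 0x09]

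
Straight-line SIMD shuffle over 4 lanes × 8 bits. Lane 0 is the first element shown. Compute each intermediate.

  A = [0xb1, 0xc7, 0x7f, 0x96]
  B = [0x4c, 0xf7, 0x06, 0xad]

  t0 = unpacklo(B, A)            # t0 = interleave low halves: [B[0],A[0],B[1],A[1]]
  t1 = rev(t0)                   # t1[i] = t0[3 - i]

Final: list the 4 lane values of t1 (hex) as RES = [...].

RES = [0xc7, 0xf7, 0xb1, 0x4c]

  t0: 4c b1 f7 c7
  t1: c7 f7 b1 4c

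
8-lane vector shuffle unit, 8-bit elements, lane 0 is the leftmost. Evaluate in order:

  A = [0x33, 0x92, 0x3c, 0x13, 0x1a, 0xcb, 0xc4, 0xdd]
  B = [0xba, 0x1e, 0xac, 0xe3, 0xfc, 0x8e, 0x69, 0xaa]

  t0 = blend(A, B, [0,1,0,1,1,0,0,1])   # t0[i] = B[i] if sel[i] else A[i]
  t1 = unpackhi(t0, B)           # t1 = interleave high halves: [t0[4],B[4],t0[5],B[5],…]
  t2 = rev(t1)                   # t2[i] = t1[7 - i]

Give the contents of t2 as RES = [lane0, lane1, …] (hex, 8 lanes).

→ t0 |33|1e|3c|e3|fc|cb|c4|aa|
→ t1 |fc|fc|cb|8e|c4|69|aa|aa|
→ t2 |aa|aa|69|c4|8e|cb|fc|fc|

RES = [ 0xaa  0xaa  0x69  0xc4  0x8e  0xcb  0xfc  0xfc ]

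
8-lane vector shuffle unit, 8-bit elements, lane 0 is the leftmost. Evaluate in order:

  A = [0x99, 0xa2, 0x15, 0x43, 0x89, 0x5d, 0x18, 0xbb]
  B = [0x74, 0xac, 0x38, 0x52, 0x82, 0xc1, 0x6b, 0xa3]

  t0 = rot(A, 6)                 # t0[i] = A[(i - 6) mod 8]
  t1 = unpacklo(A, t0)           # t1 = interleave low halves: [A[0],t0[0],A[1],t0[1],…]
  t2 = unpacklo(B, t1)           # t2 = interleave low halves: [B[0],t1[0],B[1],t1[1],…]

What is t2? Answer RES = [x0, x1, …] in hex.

RES = [ 0x74  0x99  0xac  0x15  0x38  0xa2  0x52  0x43 ]

  t0: 15 43 89 5d 18 bb 99 a2
  t1: 99 15 a2 43 15 89 43 5d
  t2: 74 99 ac 15 38 a2 52 43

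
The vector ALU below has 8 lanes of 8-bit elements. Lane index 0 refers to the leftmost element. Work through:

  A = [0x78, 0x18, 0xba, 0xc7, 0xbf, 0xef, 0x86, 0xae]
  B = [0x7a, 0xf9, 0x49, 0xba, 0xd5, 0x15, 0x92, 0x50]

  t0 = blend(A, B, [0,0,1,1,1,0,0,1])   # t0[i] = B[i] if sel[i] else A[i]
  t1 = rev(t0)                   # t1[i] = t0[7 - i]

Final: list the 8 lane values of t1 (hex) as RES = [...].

t0 = [0x78, 0x18, 0x49, 0xba, 0xd5, 0xef, 0x86, 0x50]
t1 = [0x50, 0x86, 0xef, 0xd5, 0xba, 0x49, 0x18, 0x78]

RES = [ 0x50  0x86  0xef  0xd5  0xba  0x49  0x18  0x78 ]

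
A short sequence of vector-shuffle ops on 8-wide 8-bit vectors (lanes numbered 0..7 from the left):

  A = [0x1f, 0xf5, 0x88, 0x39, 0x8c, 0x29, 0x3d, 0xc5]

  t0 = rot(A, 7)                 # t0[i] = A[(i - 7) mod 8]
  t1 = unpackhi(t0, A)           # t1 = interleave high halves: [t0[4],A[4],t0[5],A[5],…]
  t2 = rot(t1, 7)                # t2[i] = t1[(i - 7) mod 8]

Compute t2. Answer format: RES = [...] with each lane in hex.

RES = [0x8c, 0x3d, 0x29, 0xc5, 0x3d, 0x1f, 0xc5, 0x29]

t0 = [0xf5, 0x88, 0x39, 0x8c, 0x29, 0x3d, 0xc5, 0x1f]
t1 = [0x29, 0x8c, 0x3d, 0x29, 0xc5, 0x3d, 0x1f, 0xc5]
t2 = [0x8c, 0x3d, 0x29, 0xc5, 0x3d, 0x1f, 0xc5, 0x29]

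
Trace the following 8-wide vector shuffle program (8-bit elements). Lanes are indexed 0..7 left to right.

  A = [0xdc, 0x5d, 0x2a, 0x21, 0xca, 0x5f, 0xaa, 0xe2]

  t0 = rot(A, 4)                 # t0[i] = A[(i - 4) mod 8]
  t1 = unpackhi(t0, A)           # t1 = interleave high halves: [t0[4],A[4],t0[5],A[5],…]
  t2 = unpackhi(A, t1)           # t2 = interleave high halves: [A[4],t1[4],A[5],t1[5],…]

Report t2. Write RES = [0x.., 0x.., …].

  t0: ca 5f aa e2 dc 5d 2a 21
  t1: dc ca 5d 5f 2a aa 21 e2
  t2: ca 2a 5f aa aa 21 e2 e2

RES = [0xca, 0x2a, 0x5f, 0xaa, 0xaa, 0x21, 0xe2, 0xe2]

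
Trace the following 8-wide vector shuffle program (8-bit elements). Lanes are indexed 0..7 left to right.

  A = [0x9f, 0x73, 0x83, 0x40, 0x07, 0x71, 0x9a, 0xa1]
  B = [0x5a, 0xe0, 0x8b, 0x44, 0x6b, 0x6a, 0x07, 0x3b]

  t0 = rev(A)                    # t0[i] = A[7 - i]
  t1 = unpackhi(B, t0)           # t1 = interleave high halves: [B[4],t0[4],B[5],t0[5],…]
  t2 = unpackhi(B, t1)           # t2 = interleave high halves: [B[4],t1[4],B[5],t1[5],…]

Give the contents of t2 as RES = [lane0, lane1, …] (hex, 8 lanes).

RES = [0x6b, 0x07, 0x6a, 0x73, 0x07, 0x3b, 0x3b, 0x9f]

→ t0 |a1|9a|71|07|40|83|73|9f|
→ t1 |6b|40|6a|83|07|73|3b|9f|
→ t2 |6b|07|6a|73|07|3b|3b|9f|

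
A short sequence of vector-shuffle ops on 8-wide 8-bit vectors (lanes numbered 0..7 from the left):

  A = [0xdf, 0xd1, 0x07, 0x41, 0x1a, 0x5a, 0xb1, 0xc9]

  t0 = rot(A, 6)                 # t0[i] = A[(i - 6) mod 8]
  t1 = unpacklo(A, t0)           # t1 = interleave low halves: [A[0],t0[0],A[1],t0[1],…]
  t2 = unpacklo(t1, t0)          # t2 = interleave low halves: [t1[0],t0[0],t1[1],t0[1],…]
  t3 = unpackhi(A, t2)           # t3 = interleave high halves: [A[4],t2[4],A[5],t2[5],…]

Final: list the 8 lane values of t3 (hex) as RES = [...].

  t0: 07 41 1a 5a b1 c9 df d1
  t1: df 07 d1 41 07 1a 41 5a
  t2: df 07 07 41 d1 1a 41 5a
  t3: 1a d1 5a 1a b1 41 c9 5a

RES = [ 0x1a  0xd1  0x5a  0x1a  0xb1  0x41  0xc9  0x5a ]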